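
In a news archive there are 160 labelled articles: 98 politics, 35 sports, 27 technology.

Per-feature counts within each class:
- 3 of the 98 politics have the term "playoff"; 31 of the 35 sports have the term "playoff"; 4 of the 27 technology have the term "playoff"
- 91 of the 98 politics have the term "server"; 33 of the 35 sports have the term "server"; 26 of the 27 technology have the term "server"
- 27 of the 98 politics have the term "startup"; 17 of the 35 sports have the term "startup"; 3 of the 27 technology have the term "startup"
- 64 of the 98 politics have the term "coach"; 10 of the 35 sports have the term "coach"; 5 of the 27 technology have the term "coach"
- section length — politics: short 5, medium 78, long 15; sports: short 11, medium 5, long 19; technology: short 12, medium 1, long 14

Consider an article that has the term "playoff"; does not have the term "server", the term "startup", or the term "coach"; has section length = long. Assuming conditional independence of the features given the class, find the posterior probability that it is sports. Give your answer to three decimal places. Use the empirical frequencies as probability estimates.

0.847

politics: (98/160) × (3/98) × (7/98) × (71/98) × (34/98) × (15/98) ≈ 0.0000515257
sports: (35/160) × (31/35) × (2/35) × (18/35) × (25/35) × (19/35) ≈ 0.00220783
technology: (27/160) × (4/27) × (1/27) × (24/27) × (22/27) × (14/27) ≈ 0.000347734
P(sports | x) = 0.00220783 / 0.0026070897 ≈ 0.847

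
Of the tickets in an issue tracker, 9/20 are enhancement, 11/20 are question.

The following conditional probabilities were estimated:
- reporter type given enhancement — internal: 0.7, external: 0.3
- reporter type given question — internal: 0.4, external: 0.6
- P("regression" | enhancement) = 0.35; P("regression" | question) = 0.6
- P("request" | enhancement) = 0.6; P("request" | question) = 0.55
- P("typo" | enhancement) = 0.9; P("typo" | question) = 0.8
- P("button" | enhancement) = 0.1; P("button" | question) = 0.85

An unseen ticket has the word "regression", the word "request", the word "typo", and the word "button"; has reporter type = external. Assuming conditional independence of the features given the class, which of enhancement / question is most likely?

question

enhancement: 0.45 × 0.3 × 0.35 × 0.6 × 0.9 × 0.1 = 0.0025515
question: 0.55 × 0.6 × 0.6 × 0.55 × 0.8 × 0.85 = 0.074052
Highest score → question.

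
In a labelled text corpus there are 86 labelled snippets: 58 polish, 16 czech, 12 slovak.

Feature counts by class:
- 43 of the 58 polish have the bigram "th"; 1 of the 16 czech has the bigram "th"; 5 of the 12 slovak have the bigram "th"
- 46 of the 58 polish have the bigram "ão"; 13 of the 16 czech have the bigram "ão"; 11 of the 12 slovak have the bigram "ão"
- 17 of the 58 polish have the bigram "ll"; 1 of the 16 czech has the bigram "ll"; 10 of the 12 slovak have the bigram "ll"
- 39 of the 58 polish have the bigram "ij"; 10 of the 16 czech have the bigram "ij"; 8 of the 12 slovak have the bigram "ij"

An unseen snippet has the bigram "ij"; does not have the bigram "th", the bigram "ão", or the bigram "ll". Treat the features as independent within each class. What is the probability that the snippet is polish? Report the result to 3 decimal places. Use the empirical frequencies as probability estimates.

0.463

polish: (58/86) × (15/58) × (12/58) × (41/58) × (39/58) ≈ 0.0171529
czech: (16/86) × (15/16) × (3/16) × (15/16) × (10/16) ≈ 0.0191622
slovak: (12/86) × (7/12) × (1/12) × (2/12) × (8/12) ≈ 0.000753661
P(polish | x) = 0.0171529 / 0.037068761 ≈ 0.463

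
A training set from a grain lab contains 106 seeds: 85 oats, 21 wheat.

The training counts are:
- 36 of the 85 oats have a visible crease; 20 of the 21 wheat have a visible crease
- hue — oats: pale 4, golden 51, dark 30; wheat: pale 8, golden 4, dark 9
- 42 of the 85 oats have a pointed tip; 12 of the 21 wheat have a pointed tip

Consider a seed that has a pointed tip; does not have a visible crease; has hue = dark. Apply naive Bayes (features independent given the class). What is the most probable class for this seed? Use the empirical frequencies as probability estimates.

oats: (85/106) × (49/85) × (30/85) × (42/85) ≈ 0.0806163
wheat: (21/106) × (1/21) × (9/21) × (12/21) ≈ 0.00231036
Highest score → oats.

oats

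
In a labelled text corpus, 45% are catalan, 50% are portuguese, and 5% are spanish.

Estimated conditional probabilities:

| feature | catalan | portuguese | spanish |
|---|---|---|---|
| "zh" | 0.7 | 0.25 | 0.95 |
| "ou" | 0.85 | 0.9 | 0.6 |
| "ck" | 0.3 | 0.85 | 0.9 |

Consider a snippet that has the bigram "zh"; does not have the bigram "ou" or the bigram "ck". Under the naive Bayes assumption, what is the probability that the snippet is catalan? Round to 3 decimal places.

0.898

catalan: 0.45 × 0.7 × (1−0.85) × (1−0.3) = 0.033075
portuguese: 0.5 × 0.25 × (1−0.9) × (1−0.85) = 0.001875
spanish: 0.05 × 0.95 × (1−0.6) × (1−0.9) = 0.0019
P(catalan | x) = 0.033075 / 0.03685 ≈ 0.898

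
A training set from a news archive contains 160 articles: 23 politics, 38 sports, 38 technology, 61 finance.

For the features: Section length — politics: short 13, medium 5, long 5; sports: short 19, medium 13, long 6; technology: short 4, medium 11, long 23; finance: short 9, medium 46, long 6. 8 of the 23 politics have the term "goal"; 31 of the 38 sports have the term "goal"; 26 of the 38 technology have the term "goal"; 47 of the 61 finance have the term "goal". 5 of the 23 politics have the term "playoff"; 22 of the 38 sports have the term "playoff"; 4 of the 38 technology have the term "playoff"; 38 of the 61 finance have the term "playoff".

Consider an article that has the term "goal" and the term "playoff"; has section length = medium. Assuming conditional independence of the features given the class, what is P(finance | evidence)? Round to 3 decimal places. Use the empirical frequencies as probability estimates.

politics: (23/160) × (5/23) × (8/23) × (5/23) ≈ 0.00236295
sports: (38/160) × (13/38) × (31/38) × (22/38) ≈ 0.0383743
technology: (38/160) × (11/38) × (26/38) × (4/38) ≈ 0.00495152
finance: (61/160) × (46/61) × (47/61) × (38/61) ≈ 0.137994
P(finance | x) = 0.137994 / 0.18368277 ≈ 0.751

0.751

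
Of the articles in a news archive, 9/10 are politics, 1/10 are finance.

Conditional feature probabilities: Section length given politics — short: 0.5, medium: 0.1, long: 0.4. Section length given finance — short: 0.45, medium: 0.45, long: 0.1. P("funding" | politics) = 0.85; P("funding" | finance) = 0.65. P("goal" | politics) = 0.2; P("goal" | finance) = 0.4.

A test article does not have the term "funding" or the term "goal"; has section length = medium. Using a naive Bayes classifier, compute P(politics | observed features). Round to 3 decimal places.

politics: 0.9 × 0.1 × (1−0.85) × (1−0.2) = 0.0108
finance: 0.1 × 0.45 × (1−0.65) × (1−0.4) = 0.00945
P(politics | x) = 0.0108 / 0.02025 ≈ 0.533

0.533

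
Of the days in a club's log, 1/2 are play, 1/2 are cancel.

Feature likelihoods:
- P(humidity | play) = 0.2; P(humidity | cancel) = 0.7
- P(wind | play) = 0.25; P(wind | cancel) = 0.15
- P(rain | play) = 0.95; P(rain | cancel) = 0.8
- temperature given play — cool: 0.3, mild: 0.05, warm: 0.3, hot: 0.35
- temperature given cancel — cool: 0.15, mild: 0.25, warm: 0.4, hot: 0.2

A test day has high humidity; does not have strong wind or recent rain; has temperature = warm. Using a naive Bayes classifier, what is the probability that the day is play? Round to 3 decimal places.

0.045

play: 0.5 × 0.2 × (1−0.25) × (1−0.95) × 0.3 = 0.001125
cancel: 0.5 × 0.7 × (1−0.15) × (1−0.8) × 0.4 = 0.0238
P(play | x) = 0.001125 / 0.024925 ≈ 0.045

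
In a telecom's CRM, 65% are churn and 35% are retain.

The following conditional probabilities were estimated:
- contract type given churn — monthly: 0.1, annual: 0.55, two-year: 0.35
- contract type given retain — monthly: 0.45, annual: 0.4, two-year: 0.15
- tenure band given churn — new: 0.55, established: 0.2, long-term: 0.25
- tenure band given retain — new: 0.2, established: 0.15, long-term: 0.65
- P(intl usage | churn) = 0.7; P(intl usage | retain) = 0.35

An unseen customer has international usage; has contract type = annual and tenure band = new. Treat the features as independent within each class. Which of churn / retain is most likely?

churn: 0.65 × 0.55 × 0.55 × 0.7 = 0.1376375
retain: 0.35 × 0.4 × 0.2 × 0.35 = 0.0098
Highest score → churn.

churn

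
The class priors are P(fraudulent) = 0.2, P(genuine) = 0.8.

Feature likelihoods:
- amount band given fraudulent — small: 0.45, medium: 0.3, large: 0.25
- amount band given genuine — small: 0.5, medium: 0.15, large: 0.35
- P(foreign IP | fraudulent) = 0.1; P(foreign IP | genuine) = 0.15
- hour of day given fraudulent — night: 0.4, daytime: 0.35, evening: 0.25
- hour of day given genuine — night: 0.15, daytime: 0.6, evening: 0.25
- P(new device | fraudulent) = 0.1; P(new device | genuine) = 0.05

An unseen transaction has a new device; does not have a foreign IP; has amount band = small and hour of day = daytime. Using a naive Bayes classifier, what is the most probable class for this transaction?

fraudulent: 0.2 × 0.45 × (1−0.1) × 0.35 × 0.1 = 0.002835
genuine: 0.8 × 0.5 × (1−0.15) × 0.6 × 0.05 = 0.0102
Highest score → genuine.

genuine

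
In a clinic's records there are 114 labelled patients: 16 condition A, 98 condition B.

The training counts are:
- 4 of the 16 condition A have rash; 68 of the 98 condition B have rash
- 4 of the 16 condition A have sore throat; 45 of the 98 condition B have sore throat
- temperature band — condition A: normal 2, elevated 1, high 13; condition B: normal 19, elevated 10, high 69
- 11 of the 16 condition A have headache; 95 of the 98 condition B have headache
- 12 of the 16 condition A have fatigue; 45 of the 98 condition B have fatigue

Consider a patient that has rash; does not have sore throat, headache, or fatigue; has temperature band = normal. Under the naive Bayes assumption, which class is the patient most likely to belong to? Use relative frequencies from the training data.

condition B

condition A: (16/114) × (4/16) × (12/16) × (2/16) × (5/16) × (4/16) ≈ 0.00025699
condition B: (98/114) × (68/98) × (53/98) × (19/98) × (3/98) × (53/98) ≈ 0.00103544
Highest score → condition B.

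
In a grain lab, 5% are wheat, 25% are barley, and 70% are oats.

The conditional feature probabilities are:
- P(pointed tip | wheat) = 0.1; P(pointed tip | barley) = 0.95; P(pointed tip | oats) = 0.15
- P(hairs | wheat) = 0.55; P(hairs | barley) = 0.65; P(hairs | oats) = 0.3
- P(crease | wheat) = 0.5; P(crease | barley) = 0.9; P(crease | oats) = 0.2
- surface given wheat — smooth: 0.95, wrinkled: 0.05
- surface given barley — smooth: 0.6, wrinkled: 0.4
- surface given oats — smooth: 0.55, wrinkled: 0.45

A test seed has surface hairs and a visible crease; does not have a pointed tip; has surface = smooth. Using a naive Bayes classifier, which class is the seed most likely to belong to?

oats

wheat: 0.05 × (1−0.1) × 0.55 × 0.5 × 0.95 = 0.01175625
barley: 0.25 × (1−0.95) × 0.65 × 0.9 × 0.6 = 0.0043875
oats: 0.7 × (1−0.15) × 0.3 × 0.2 × 0.55 = 0.019635
Highest score → oats.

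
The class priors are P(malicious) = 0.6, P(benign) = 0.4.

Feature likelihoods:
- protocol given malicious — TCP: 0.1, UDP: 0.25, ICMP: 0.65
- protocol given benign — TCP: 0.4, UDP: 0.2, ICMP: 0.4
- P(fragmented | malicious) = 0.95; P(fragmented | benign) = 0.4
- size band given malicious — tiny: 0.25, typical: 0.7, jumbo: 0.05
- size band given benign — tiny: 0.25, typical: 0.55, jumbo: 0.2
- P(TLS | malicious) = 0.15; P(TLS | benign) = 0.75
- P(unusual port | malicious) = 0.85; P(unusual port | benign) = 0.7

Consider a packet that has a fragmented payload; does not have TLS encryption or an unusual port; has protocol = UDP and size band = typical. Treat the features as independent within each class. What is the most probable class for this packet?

malicious: 0.6 × 0.25 × 0.95 × 0.7 × (1−0.15) × (1−0.85) = 0.012718125
benign: 0.4 × 0.2 × 0.4 × 0.55 × (1−0.75) × (1−0.7) = 0.00132
Highest score → malicious.

malicious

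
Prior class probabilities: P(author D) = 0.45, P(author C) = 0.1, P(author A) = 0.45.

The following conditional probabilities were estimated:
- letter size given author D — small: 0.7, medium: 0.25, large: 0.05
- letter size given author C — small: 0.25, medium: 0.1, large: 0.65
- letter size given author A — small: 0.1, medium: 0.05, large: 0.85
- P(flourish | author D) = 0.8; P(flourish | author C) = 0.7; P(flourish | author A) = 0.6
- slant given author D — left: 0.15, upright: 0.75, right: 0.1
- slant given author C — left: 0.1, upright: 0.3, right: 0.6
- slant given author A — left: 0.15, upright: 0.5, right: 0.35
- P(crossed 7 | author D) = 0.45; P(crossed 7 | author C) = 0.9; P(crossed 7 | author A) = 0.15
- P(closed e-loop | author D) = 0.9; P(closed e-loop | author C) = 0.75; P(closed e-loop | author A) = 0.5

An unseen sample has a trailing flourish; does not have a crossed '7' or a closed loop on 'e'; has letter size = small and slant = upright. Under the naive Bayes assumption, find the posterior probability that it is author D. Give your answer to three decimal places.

0.639

author D: 0.45 × 0.7 × 0.8 × 0.75 × (1−0.45) × (1−0.9) = 0.010395
author C: 0.1 × 0.25 × 0.7 × 0.3 × (1−0.9) × (1−0.75) = 0.00013125
author A: 0.45 × 0.1 × 0.6 × 0.5 × (1−0.15) × (1−0.5) = 0.0057375
P(author D | x) = 0.010395 / 0.01626375 ≈ 0.639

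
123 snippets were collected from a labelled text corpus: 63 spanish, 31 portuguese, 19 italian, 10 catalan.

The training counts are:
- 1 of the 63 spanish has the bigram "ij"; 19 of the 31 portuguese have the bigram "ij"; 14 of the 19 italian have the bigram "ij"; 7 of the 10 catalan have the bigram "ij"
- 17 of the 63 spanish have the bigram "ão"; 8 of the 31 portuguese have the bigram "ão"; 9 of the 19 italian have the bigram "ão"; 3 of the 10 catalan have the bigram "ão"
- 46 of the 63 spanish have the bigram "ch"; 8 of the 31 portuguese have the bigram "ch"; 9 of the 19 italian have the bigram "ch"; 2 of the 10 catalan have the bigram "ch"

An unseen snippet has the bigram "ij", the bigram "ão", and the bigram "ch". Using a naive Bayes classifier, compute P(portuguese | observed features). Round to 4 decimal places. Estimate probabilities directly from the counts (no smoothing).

spanish: (63/123) × (1/63) × (17/63) × (46/63) ≈ 0.00160185
portuguese: (31/123) × (19/31) × (8/31) × (8/31) ≈ 0.0102874
italian: (19/123) × (14/19) × (9/19) × (9/19) ≈ 0.0255388
catalan: (10/123) × (7/10) × (3/10) × (2/10) ≈ 0.00341463
P(portuguese | x) = 0.0102874 / 0.04084268 ≈ 0.2519

0.2519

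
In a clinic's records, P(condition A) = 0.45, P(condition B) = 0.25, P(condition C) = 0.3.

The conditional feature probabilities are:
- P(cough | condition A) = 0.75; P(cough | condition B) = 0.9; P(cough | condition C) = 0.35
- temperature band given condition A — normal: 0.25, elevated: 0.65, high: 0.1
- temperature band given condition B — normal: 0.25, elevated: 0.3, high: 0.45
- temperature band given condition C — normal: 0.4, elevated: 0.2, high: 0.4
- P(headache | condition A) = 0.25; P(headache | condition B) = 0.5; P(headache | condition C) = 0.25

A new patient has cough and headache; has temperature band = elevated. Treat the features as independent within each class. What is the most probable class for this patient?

condition A

condition A: 0.45 × 0.75 × 0.65 × 0.25 = 0.05484375
condition B: 0.25 × 0.9 × 0.3 × 0.5 = 0.03375
condition C: 0.3 × 0.35 × 0.2 × 0.25 = 0.00525
Highest score → condition A.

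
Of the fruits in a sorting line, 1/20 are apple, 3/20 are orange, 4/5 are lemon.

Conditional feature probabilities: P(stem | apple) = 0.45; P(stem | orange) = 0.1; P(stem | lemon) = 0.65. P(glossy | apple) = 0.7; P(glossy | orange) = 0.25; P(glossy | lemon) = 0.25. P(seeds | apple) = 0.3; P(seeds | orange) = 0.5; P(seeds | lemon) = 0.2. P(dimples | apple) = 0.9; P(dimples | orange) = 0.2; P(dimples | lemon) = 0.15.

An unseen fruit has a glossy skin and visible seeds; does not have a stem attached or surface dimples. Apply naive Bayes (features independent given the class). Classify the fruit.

orange

apple: 0.05 × (1−0.45) × 0.7 × 0.3 × (1−0.9) = 0.0005775
orange: 0.15 × (1−0.1) × 0.25 × 0.5 × (1−0.2) = 0.0135
lemon: 0.8 × (1−0.65) × 0.25 × 0.2 × (1−0.15) = 0.0119
Highest score → orange.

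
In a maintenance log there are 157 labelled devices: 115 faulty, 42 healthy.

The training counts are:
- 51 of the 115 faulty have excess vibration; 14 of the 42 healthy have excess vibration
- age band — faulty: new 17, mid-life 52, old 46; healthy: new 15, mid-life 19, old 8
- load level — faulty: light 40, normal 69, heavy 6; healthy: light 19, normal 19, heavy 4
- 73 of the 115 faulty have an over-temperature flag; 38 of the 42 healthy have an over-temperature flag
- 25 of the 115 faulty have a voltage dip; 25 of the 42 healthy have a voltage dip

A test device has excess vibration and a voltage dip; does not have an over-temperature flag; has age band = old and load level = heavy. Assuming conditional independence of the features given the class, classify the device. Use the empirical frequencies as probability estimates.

faulty: (115/157) × (51/115) × (46/115) × (6/115) × (42/115) × (25/115) ≈ 0.000538242
healthy: (42/157) × (14/42) × (8/42) × (4/42) × (4/42) × (25/42) ≈ 0.0000917025
Highest score → faulty.

faulty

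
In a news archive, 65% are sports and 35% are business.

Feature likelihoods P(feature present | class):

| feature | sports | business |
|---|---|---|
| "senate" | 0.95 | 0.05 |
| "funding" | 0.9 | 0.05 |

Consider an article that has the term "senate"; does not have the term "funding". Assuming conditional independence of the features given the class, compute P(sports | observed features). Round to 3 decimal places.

0.788

sports: 0.65 × 0.95 × (1−0.9) = 0.06175
business: 0.35 × 0.05 × (1−0.05) = 0.016625
P(sports | x) = 0.06175 / 0.078375 ≈ 0.788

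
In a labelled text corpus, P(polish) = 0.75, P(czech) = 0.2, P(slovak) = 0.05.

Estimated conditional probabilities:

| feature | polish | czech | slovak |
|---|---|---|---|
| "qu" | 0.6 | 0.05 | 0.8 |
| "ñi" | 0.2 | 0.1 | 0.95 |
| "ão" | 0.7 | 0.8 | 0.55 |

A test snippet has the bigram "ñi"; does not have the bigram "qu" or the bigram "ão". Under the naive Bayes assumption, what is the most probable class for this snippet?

polish

polish: 0.75 × (1−0.6) × 0.2 × (1−0.7) = 0.018
czech: 0.2 × (1−0.05) × 0.1 × (1−0.8) = 0.0038
slovak: 0.05 × (1−0.8) × 0.95 × (1−0.55) = 0.004275
Highest score → polish.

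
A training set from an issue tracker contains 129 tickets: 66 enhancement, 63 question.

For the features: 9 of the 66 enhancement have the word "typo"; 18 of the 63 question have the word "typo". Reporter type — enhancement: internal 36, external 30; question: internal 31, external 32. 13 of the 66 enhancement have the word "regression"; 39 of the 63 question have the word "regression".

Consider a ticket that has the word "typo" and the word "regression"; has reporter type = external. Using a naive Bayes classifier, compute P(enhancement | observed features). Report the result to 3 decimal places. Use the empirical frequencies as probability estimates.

0.125

enhancement: (66/129) × (9/66) × (30/66) × (13/66) ≈ 0.0062464
question: (63/129) × (18/63) × (32/63) × (39/63) ≈ 0.0438749
P(enhancement | x) = 0.0062464 / 0.0501213 ≈ 0.125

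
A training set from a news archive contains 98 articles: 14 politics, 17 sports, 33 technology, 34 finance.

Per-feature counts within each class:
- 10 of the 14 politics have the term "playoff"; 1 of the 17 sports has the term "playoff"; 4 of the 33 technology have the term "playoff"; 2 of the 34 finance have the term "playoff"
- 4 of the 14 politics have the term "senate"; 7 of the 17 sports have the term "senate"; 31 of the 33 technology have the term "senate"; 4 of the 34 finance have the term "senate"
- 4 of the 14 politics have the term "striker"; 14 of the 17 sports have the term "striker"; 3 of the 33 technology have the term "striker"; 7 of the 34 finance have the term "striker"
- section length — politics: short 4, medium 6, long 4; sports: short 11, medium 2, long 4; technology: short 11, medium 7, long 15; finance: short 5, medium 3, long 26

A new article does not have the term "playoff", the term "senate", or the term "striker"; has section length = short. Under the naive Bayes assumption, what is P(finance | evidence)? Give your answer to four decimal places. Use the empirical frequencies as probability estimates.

politics: (14/98) × (4/14) × (10/14) × (10/14) × (4/14) ≈ 0.0059499
sports: (17/98) × (16/17) × (10/17) × (3/17) × (11/17) ≈ 0.0109663
technology: (33/98) × (29/33) × (2/33) × (30/33) × (11/33) ≈ 0.00543468
finance: (34/98) × (32/34) × (30/34) × (27/34) × (5/34) ≈ 0.0336467
P(finance | x) = 0.0336467 / 0.05599758 ≈ 0.6009

0.6009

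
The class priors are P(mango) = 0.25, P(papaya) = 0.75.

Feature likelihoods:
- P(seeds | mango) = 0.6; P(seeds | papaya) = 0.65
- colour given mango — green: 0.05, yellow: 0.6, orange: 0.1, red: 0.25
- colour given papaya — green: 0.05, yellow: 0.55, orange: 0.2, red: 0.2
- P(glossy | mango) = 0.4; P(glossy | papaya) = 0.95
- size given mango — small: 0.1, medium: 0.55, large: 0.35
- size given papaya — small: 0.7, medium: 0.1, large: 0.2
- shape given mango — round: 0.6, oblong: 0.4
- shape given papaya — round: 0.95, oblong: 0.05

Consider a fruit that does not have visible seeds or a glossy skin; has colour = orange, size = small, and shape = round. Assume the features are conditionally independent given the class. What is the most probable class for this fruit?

papaya

mango: 0.25 × (1−0.6) × 0.1 × (1−0.4) × 0.1 × 0.6 = 0.00036
papaya: 0.75 × (1−0.65) × 0.2 × (1−0.95) × 0.7 × 0.95 = 0.001745625
Highest score → papaya.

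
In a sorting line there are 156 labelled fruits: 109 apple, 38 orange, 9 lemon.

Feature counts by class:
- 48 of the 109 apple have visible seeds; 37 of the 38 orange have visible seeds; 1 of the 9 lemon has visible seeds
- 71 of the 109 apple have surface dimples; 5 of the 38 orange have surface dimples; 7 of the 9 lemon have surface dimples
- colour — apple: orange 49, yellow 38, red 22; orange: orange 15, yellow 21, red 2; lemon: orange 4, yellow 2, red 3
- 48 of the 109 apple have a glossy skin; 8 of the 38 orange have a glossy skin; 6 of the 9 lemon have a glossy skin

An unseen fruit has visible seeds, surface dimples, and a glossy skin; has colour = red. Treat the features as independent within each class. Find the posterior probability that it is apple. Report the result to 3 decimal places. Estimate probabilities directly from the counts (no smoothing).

0.925

apple: (109/156) × (48/109) × (71/109) × (22/109) × (48/109) ≈ 0.0178139
orange: (38/156) × (37/38) × (5/38) × (2/38) × (8/38) ≈ 0.000345793
lemon: (9/156) × (1/9) × (7/9) × (3/9) × (6/9) ≈ 0.00110795
P(apple | x) = 0.0178139 / 0.019267643 ≈ 0.925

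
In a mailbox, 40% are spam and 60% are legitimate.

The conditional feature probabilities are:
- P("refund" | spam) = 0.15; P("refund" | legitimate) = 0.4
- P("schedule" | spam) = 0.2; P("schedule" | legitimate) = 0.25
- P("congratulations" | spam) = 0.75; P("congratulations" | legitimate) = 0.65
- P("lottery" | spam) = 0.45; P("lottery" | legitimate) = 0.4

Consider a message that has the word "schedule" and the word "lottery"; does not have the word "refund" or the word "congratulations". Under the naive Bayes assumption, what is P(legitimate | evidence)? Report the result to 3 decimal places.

spam: 0.4 × (1−0.15) × 0.2 × (1−0.75) × 0.45 = 0.00765
legitimate: 0.6 × (1−0.4) × 0.25 × (1−0.65) × 0.4 = 0.0126
P(legitimate | x) = 0.0126 / 0.02025 ≈ 0.622

0.622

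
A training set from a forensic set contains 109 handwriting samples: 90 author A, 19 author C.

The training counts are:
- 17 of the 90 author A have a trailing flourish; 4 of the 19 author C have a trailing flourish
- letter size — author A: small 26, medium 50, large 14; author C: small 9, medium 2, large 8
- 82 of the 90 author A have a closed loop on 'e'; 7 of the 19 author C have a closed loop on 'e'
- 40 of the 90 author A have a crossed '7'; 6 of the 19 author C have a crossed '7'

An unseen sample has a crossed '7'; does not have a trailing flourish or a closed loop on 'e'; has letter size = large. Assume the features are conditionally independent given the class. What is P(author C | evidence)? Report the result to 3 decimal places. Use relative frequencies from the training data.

0.737

author A: (90/109) × (73/90) × (14/90) × (8/90) × (40/90) ≈ 0.00411573
author C: (19/109) × (15/19) × (8/19) × (12/19) × (6/19) ≈ 0.0115565
P(author C | x) = 0.0115565 / 0.01567223 ≈ 0.737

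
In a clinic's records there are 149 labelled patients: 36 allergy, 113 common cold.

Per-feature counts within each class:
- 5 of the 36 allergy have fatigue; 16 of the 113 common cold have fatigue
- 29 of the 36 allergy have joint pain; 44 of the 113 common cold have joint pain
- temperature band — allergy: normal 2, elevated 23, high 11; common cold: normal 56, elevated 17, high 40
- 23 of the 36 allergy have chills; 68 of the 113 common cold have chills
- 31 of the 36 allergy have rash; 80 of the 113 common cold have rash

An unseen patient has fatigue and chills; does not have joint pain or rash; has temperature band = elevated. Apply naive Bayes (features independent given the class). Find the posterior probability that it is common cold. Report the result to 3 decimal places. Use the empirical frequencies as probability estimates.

allergy: (36/149) × (5/36) × (7/36) × (23/36) × (23/36) × (5/36) ≈ 0.000369911
common cold: (113/149) × (16/113) × (69/113) × (17/113) × (68/113) × (33/113) ≈ 0.00173357
P(common cold | x) = 0.00173357 / 0.002103481 ≈ 0.824

0.824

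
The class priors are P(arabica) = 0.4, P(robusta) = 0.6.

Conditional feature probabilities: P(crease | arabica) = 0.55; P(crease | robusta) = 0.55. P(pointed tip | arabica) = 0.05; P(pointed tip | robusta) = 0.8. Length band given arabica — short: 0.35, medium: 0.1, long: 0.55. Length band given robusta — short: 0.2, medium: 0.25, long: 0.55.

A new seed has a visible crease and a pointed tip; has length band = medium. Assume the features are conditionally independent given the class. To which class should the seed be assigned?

arabica: 0.4 × 0.55 × 0.05 × 0.1 = 0.0011
robusta: 0.6 × 0.55 × 0.8 × 0.25 = 0.066
Highest score → robusta.

robusta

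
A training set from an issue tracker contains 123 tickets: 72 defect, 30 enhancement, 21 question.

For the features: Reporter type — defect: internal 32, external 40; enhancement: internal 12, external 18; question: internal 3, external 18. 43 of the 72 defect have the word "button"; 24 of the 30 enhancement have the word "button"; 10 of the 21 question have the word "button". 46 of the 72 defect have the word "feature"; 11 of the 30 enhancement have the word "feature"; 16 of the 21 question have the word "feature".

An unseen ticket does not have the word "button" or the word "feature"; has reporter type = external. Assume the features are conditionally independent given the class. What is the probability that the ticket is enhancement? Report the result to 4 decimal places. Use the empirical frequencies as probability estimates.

defect: (72/123) × (40/72) × (29/72) × (26/72) ≈ 0.0473
enhancement: (30/123) × (18/30) × (6/30) × (19/30) ≈ 0.0185366
question: (21/123) × (18/21) × (11/21) × (5/21) ≈ 0.0182512
P(enhancement | x) = 0.0185366 / 0.0840878 ≈ 0.2204

0.2204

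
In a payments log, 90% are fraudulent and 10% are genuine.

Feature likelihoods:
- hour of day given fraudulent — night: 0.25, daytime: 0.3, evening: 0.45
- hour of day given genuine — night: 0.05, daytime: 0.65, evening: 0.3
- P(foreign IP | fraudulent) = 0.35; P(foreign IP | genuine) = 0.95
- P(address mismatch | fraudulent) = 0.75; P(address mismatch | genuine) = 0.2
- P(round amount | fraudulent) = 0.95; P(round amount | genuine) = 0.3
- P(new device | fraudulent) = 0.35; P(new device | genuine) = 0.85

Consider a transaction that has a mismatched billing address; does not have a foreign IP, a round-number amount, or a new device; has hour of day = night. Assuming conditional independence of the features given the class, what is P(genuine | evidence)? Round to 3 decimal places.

0.001

fraudulent: 0.9 × 0.25 × (1−0.35) × 0.75 × (1−0.95) × (1−0.35) = 0.00356484375
genuine: 0.1 × 0.05 × (1−0.95) × 0.2 × (1−0.3) × (1−0.85) = 0.00000525
P(genuine | x) = 0.00000525 / 0.00357009375 ≈ 0.001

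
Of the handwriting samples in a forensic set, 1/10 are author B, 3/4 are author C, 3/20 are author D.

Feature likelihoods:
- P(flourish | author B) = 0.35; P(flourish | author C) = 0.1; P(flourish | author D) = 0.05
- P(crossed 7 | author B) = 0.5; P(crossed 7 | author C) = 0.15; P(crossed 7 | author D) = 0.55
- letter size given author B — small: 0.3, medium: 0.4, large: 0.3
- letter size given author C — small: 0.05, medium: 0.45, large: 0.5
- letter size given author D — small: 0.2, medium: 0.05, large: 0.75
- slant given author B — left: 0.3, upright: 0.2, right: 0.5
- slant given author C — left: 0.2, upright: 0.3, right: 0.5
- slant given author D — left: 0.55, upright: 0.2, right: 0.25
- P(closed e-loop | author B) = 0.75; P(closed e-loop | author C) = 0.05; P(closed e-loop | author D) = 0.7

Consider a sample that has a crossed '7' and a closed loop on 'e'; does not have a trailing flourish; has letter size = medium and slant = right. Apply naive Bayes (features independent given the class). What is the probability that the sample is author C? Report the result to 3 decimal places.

0.170

author B: 0.1 × (1−0.35) × 0.5 × 0.4 × 0.5 × 0.75 = 0.004875
author C: 0.75 × (1−0.1) × 0.15 × 0.45 × 0.5 × 0.05 = 0.0011390625
author D: 0.15 × (1−0.05) × 0.55 × 0.05 × 0.25 × 0.7 = 0.00068578125
P(author C | x) = 0.0011390625 / 0.00669984375 ≈ 0.170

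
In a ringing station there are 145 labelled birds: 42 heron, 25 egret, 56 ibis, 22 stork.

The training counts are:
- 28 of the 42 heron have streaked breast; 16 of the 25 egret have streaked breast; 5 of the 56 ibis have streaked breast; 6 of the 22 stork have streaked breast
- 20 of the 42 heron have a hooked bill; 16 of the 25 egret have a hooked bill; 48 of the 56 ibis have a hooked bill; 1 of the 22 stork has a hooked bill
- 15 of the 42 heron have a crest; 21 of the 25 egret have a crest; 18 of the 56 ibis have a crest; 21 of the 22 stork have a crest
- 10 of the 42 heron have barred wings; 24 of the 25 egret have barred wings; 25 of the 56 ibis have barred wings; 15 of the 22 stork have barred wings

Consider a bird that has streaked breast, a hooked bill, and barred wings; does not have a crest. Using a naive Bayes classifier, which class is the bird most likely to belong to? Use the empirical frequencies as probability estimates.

heron

heron: (42/145) × (28/42) × (20/42) × (27/42) × (10/42) ≈ 0.0140746
egret: (25/145) × (16/25) × (16/25) × (4/25) × (24/25) ≈ 0.0108473
ibis: (56/145) × (5/56) × (48/56) × (38/56) × (25/56) ≈ 0.0089537
stork: (22/145) × (6/22) × (1/22) × (1/22) × (15/22) ≈ 0.0000582917
Highest score → heron.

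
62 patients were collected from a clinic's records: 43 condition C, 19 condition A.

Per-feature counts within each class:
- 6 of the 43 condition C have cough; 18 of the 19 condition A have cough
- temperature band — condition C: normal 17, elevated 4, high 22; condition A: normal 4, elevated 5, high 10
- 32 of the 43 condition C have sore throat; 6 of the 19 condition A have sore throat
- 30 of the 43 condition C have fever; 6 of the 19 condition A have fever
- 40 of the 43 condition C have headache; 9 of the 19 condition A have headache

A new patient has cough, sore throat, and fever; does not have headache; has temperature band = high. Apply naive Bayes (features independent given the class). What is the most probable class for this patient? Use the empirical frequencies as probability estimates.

condition C: (43/62) × (6/43) × (22/43) × (32/43) × (30/43) × (3/43) ≈ 0.0017935
condition A: (19/62) × (18/19) × (10/19) × (6/19) × (6/19) × (10/19) ≈ 0.0080199
Highest score → condition A.

condition A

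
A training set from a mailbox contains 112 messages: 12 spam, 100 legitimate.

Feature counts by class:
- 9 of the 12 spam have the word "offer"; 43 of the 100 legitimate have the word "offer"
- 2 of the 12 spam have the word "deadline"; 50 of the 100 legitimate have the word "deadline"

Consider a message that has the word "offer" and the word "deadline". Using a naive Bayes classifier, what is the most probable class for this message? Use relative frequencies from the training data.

legitimate

spam: (12/112) × (9/12) × (2/12) ≈ 0.0133929
legitimate: (100/112) × (43/100) × (50/100) ≈ 0.191964
Highest score → legitimate.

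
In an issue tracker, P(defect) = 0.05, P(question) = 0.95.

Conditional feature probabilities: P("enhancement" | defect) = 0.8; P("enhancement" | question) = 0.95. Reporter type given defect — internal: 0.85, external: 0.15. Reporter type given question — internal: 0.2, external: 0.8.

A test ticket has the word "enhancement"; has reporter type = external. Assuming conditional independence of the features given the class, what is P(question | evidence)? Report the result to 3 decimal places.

0.992

defect: 0.05 × 0.8 × 0.15 = 0.006
question: 0.95 × 0.95 × 0.8 = 0.722
P(question | x) = 0.722 / 0.728 ≈ 0.992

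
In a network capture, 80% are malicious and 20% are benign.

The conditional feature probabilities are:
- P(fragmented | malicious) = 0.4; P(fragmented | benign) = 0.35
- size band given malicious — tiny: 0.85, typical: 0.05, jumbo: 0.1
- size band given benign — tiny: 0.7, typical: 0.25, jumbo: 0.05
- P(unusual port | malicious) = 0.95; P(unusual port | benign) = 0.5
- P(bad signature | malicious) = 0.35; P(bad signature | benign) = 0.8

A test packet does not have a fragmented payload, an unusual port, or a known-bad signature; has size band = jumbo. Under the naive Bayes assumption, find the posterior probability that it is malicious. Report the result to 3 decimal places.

0.706

malicious: 0.8 × (1−0.4) × 0.1 × (1−0.95) × (1−0.35) = 0.00156
benign: 0.2 × (1−0.35) × 0.05 × (1−0.5) × (1−0.8) = 0.00065
P(malicious | x) = 0.00156 / 0.00221 ≈ 0.706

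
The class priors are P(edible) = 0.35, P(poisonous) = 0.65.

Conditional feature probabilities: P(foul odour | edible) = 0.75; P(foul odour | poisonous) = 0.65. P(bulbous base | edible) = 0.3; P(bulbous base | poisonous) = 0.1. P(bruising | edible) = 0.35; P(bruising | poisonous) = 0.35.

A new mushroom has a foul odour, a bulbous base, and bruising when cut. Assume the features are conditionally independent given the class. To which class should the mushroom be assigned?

edible: 0.35 × 0.75 × 0.3 × 0.35 = 0.0275625
poisonous: 0.65 × 0.65 × 0.1 × 0.35 = 0.0147875
Highest score → edible.

edible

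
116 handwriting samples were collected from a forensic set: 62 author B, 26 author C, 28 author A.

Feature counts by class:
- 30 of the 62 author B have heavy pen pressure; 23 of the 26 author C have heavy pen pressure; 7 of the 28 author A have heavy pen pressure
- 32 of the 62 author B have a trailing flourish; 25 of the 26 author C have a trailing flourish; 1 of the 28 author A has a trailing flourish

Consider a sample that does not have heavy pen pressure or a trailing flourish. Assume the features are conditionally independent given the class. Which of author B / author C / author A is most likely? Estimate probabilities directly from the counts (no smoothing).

author A

author B: (62/116) × (32/62) × (30/62) ≈ 0.133482
author C: (26/116) × (3/26) × (1/26) ≈ 0.000994695
author A: (28/116) × (21/28) × (27/28) ≈ 0.174569
Highest score → author A.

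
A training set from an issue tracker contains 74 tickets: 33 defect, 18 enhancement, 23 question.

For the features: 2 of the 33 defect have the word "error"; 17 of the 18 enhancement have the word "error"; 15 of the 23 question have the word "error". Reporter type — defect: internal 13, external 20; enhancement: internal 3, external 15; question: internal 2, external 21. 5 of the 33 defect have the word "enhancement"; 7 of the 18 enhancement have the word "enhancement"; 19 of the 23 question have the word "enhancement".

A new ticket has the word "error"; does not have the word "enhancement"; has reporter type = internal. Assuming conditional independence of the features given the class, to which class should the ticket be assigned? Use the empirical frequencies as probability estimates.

defect: (33/74) × (2/33) × (13/33) × (28/33) ≈ 0.00903383
enhancement: (18/74) × (17/18) × (3/18) × (11/18) ≈ 0.0233984
question: (23/74) × (15/23) × (2/23) × (4/23) ≈ 0.00306545
Highest score → enhancement.

enhancement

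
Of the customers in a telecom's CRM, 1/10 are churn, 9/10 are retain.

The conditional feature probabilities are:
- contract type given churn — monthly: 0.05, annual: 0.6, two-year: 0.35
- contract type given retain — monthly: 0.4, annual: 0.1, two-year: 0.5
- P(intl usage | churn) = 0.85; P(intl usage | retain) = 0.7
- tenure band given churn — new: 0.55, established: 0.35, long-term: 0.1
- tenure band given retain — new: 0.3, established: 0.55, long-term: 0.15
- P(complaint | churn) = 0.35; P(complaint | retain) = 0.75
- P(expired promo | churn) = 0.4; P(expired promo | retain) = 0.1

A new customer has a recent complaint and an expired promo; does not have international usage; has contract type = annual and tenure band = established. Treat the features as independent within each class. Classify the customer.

retain

churn: 0.1 × 0.6 × (1−0.85) × 0.35 × 0.35 × 0.4 = 0.000441
retain: 0.9 × 0.1 × (1−0.7) × 0.55 × 0.75 × 0.1 = 0.00111375
Highest score → retain.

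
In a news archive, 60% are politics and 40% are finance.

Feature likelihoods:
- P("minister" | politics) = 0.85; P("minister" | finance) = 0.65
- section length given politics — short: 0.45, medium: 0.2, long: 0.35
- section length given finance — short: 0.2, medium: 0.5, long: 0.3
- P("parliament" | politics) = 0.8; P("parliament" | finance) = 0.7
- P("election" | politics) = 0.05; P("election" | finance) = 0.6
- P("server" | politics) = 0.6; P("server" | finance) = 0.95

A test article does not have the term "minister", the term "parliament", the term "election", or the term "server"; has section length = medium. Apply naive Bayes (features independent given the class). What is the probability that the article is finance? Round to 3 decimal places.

0.235

politics: 0.6 × (1−0.85) × 0.2 × (1−0.8) × (1−0.05) × (1−0.6) = 0.001368
finance: 0.4 × (1−0.65) × 0.5 × (1−0.7) × (1−0.6) × (1−0.95) = 0.00042
P(finance | x) = 0.00042 / 0.001788 ≈ 0.235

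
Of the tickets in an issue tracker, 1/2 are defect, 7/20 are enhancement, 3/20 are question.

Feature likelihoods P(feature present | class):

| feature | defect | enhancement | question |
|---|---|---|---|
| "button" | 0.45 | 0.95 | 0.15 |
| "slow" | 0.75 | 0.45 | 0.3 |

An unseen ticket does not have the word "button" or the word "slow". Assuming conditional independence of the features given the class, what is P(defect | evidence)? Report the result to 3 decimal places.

defect: 0.5 × (1−0.45) × (1−0.75) = 0.06875
enhancement: 0.35 × (1−0.95) × (1−0.45) = 0.009625
question: 0.15 × (1−0.15) × (1−0.3) = 0.08925
P(defect | x) = 0.06875 / 0.167625 ≈ 0.410

0.410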